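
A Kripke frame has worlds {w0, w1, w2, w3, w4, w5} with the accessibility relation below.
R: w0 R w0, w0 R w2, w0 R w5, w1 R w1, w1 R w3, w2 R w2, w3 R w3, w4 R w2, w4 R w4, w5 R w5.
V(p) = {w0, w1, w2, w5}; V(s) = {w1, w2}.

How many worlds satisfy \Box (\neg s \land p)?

1

Recall that \Box ψ holds at a world iff ψ holds at every accessible world, and \Diamond ψ holds iff ψ holds at some accessible world.
Let φ = \Box (\neg s \land p). Evaluate φ at each world:
  w0 (successors {w0, w2, w5}): φ is false.
  w1 (successors {w1, w3}): φ is false.
  w2 (successors {w2}): φ is false.
  w3 (successors {w3}): φ is false.
  w4 (successors {w2, w4}): φ is false.
  w5 (successors {w5}): φ is true.
For instance, at w2:
  At w2: \Box (\neg s \land p) requires \neg s \land p at every successor {w2}.
    \neg s \land p fails at w2, so \Box (\neg s \land p) is false at w2.
Satisfying worlds: {w5}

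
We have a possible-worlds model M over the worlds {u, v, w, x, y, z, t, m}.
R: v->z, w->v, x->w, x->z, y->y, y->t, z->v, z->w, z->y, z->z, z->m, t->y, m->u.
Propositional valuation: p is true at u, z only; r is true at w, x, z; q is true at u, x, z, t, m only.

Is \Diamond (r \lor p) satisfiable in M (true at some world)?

Yes

Let φ = \Diamond (r \lor p). Evaluate φ at each world:
  u (successors ∅): φ is false.
  v (successors {z}): φ is true.
  w (successors {v}): φ is false.
  x (successors {w, z}): φ is true.
  y (successors {y, t}): φ is false.
  z (successors {v, w, y, z, m}): φ is true.
  t (successors {y}): φ is false.
  m (successors {u}): φ is true.
Detail at v (witness):
  At v: \Diamond (r \lor p) requires r \lor p at some successor in {z}.
    r \lor p holds at z, so \Diamond (r \lor p) is true at v.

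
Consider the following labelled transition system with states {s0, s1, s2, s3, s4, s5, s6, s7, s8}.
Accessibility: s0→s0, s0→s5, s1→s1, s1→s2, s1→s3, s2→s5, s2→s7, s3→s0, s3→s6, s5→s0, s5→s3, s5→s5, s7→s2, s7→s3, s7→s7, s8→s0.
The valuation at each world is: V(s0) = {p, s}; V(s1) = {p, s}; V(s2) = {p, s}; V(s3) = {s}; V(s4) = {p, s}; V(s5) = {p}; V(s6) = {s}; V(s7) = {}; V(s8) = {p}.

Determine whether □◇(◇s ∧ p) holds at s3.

Recall that □ψ holds at a world iff ψ holds at every accessible world, and ◇ψ holds iff ψ holds at some accessible world.
At s3: □◇(◇s ∧ p) requires ◇(◇s ∧ p) at every successor {s0, s6}.
  ◇(◇s ∧ p) fails at s6, so □◇(◇s ∧ p) is false at s3.
    At s6: no accessible worlds, so ◇(◇s ∧ p) is false.

No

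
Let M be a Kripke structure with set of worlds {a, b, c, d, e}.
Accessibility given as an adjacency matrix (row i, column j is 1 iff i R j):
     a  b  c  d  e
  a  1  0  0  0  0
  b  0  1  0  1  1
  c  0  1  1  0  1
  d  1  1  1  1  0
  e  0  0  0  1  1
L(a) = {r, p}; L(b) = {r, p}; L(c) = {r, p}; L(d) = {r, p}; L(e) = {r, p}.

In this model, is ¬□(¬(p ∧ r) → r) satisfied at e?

No

At e: □(¬(p ∧ r) → r) is true, so ¬□(¬(p ∧ r) → r) is false.
  At e: □(¬(p ∧ r) → r) requires ¬(p ∧ r) → r at every successor {d, e}.
    At d: ¬(p ∧ r) → r is true.
    At e: ¬(p ∧ r) → r is true.
  So □(¬(p ∧ r) → r) is true at e.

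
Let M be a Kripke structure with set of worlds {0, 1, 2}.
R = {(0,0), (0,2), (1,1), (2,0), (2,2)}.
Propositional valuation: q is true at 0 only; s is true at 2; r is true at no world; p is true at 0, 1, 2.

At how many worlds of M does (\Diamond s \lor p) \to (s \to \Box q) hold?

2

Let φ = (\Diamond s \lor p) \to (s \to \Box q). Evaluate φ at each world:
  0 (successors {0, 2}): φ is true.
  1 (successors {1}): φ is true.
  2 (successors {0, 2}): φ is false.
For instance, at 1:
  At 1: \Diamond s \lor p is true, s \to \Box q is true, so (\Diamond s \lor p) \to (s \to \Box q) is true.
    At 1: \Diamond s is false, p is true, so \Diamond s \lor p is true.
      At 1: \Diamond s requires s at some successor in {1}.
        At 1: s is false.
      So \Diamond s is false at 1.
    At 1: s is false, \Box q is false, so s \to \Box q is true.
      At 1: \Box q requires q at every successor {1}.
        q fails at 1, so \Box q is false at 1.
Satisfying worlds: {0, 1}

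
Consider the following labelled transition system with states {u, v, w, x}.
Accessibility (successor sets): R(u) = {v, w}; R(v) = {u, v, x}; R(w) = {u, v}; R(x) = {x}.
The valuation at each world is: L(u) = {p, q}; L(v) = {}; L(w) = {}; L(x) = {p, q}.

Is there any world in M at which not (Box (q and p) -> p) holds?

Recall that Box ψ holds at a world iff ψ holds at every accessible world, and Dia ψ holds iff ψ holds at some accessible world.
Let φ = not (Box (q and p) -> p). Evaluate φ at each world:
  u (successors {v, w}): φ is false.
  v (successors {u, v, x}): φ is false.
  w (successors {u, v}): φ is false.
  x (successors {x}): φ is false.
For instance, at w:
  At w: Box (q and p) -> p is true, so not (Box (q and p) -> p) is false.
    At w: Box (q and p) is false, p is false, so Box (q and p) -> p is true.
      At w: Box (q and p) requires q and p at every successor {u, v}.
        q and p fails at v, so Box (q and p) is false at w.

No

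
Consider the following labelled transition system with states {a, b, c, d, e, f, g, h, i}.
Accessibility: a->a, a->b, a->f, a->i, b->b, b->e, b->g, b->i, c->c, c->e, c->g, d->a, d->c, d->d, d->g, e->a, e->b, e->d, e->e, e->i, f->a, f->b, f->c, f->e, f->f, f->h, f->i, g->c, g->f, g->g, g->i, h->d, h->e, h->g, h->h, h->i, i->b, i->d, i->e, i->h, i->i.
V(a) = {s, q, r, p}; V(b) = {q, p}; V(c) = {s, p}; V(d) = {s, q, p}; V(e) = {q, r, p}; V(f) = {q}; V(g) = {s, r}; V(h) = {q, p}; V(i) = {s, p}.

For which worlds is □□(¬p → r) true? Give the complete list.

Let φ = □□(¬p → r). Evaluate φ at each world:
  a (successors {a, b, f, i}): φ is false.
  b (successors {b, e, g, i}): φ is false.
  c (successors {c, e, g}): φ is false.
  d (successors {a, c, d, g}): φ is false.
  e (successors {a, b, d, e, i}): φ is false.
  f (successors {a, b, c, e, f, h, i}): φ is false.
  g (successors {c, f, g, i}): φ is false.
  h (successors {d, e, g, h, i}): φ is false.
  i (successors {b, d, e, h, i}): φ is true.
For instance, at e:
  At e: □□(¬p → r) requires □(¬p → r) at every successor {a, b, d, e, i}.
    □(¬p → r) fails at a, so □□(¬p → r) is false at e.
      At a: □(¬p → r) requires ¬p → r at every successor {a, b, f, i}.
        ¬p → r fails at f, so □(¬p → r) is false at a.
Satisfying worlds: {i}

i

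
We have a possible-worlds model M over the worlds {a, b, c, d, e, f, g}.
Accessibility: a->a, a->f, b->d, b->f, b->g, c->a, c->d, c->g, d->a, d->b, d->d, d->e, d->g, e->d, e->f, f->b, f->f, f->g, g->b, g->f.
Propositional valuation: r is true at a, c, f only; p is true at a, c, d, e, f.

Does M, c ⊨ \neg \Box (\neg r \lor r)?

At c: \Box (\neg r \lor r) is true, so \neg \Box (\neg r \lor r) is false.
  At c: \Box (\neg r \lor r) requires \neg r \lor r at every successor {a, d, g}.
    At a: \neg r \lor r is true.
    At d: \neg r \lor r is true.
    At g: \neg r \lor r is true.
  So \Box (\neg r \lor r) is true at c.

No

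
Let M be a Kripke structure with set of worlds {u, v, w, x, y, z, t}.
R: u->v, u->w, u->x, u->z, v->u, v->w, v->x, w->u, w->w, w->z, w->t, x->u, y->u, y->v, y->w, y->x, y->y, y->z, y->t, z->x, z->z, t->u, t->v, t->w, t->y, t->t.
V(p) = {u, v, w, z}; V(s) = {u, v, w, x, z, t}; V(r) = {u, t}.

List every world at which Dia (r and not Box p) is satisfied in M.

v, w, x, y, t

Let φ = Dia (r and not Box p). Evaluate φ at each world:
  u (successors {v, w, x, z}): φ is false.
  v (successors {u, w, x}): φ is true.
  w (successors {u, w, z, t}): φ is true.
  x (successors {u}): φ is true.
  y (successors {u, v, w, x, y, z, t}): φ is true.
  z (successors {x, z}): φ is false.
  t (successors {u, v, w, y, t}): φ is true.
For instance, at y:
  At y: Dia (r and not Box p) requires r and not Box p at some successor in {u, v, w, x, y, z, t}.
    r and not Box p holds at u, so Dia (r and not Box p) is true at y.
      At u: r is true, not Box p is true, so r and not Box p is true.
Satisfying worlds: {v, w, x, y, t}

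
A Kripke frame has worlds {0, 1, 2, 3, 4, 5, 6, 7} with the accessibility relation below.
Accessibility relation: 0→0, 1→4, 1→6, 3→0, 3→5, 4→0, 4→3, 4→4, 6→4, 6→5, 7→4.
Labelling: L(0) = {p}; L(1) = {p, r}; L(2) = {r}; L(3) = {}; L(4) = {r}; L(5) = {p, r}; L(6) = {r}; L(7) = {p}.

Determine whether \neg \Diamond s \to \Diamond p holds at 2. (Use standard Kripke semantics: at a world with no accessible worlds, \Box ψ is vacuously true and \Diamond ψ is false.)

Recall that \Diamond ψ holds at a world iff ψ holds at some accessible world.
At 2: \neg \Diamond s is true, \Diamond p is false, so \neg \Diamond s \to \Diamond p is false.
  At 2: \Diamond s is false, so \neg \Diamond s is true.
    At 2: no accessible worlds, so \Diamond s is false.
  At 2: no accessible worlds, so \Diamond p is false.

No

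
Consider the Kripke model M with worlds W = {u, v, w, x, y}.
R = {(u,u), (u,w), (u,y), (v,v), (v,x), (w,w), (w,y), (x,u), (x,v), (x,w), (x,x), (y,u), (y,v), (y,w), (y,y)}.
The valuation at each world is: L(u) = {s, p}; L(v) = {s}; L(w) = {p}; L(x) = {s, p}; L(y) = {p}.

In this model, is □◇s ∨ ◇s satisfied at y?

Yes

At y: □◇s is false, ◇s is true, so □◇s ∨ ◇s is true.
  At y: □◇s requires ◇s at every successor {u, v, w, y}.
    ◇s fails at w, so □◇s is false at y.
      At w: ◇s requires s at some successor in {w, y}.
        At w: s is false.
        At y: s is false.
      So ◇s is false at w.
  At y: ◇s requires s at some successor in {u, v, w, y}.
    s holds at u, so ◇s is true at y.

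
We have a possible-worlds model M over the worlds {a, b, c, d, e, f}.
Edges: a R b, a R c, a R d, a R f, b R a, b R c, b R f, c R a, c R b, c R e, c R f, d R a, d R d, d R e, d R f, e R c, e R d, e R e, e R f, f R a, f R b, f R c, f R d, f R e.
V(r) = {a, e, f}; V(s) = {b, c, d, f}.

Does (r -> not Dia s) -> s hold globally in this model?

Let φ = (r -> not Dia s) -> s. Evaluate φ at each world:
  a (successors {b, c, d, f}): φ is true.
  b (successors {a, c, f}): φ is true.
  c (successors {a, b, e, f}): φ is true.
  d (successors {a, d, e, f}): φ is true.
  e (successors {c, d, e, f}): φ is true.
  f (successors {a, b, c, d, e}): φ is true.
For instance, at c:
  At c: r -> not Dia s is true, s is true, so (r -> not Dia s) -> s is true.
    At c: r is false, not Dia s is false, so r -> not Dia s is true.
      At c: Dia s is true, so not Dia s is false.

Yes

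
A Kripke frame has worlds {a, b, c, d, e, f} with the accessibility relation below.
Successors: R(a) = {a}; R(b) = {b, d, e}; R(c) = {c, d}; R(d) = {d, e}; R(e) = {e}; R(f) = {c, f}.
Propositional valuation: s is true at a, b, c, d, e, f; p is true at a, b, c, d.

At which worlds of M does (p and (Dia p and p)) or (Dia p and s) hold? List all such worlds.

a, b, c, d, f

Let φ = (p and (Dia p and p)) or (Dia p and s). Evaluate φ at each world:
  a (successors {a}): φ is true.
  b (successors {b, d, e}): φ is true.
  c (successors {c, d}): φ is true.
  d (successors {d, e}): φ is true.
  e (successors {e}): φ is false.
  f (successors {c, f}): φ is true.
For instance, at a:
  At a: p and (Dia p and p) is true, Dia p and s is true, so (p and (Dia p and p)) or (Dia p and s) is true.
    At a: p is true, Dia p and p is true, so p and (Dia p and p) is true.
      At a: Dia p is true, p is true, so Dia p and p is true.
    At a: Dia p is true, s is true, so Dia p and s is true.
      At a: Dia p requires p at some successor in {a}.
        p holds at a, so Dia p is true at a.
Satisfying worlds: {a, b, c, d, f}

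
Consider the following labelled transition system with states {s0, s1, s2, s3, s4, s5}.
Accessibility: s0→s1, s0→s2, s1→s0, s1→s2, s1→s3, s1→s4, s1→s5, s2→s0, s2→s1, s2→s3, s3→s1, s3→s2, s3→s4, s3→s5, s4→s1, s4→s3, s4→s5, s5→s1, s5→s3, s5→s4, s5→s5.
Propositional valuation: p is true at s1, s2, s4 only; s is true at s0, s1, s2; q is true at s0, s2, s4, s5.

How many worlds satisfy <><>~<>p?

Let φ = <><>~<>p. Evaluate φ at each world:
  s0 (successors {s1, s2}): φ is false.
  s1 (successors {s0, s2, s3, s4, s5}): φ is false.
  s2 (successors {s0, s1, s3}): φ is false.
  s3 (successors {s1, s2, s4, s5}): φ is false.
  s4 (successors {s1, s3, s5}): φ is false.
  s5 (successors {s1, s3, s4, s5}): φ is false.
For instance, at s1:
  At s1: <><>~<>p requires <>~<>p at some successor in {s0, s2, s3, s4, s5}.
    At s0: <>~<>p is false.
    At s2: <>~<>p is false.
    At s3: <>~<>p is false.
    At s4: <>~<>p is false.
    At s5: <>~<>p is false.
  So <><>~<>p is false at s1.
Satisfying worlds: none.

0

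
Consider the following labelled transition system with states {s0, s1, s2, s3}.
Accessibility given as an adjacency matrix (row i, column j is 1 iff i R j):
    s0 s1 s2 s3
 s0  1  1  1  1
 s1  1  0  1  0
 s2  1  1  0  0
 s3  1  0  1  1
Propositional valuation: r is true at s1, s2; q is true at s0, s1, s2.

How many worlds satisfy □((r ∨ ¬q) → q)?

Let φ = □((r ∨ ¬q) → q). Evaluate φ at each world:
  s0 (successors {s0, s1, s2, s3}): φ is false.
  s1 (successors {s0, s2}): φ is true.
  s2 (successors {s0, s1}): φ is true.
  s3 (successors {s0, s2, s3}): φ is false.
For instance, at s0:
  At s0: □((r ∨ ¬q) → q) requires (r ∨ ¬q) → q at every successor {s0, s1, s2, s3}.
    (r ∨ ¬q) → q fails at s3, so □((r ∨ ¬q) → q) is false at s0.
Satisfying worlds: {s1, s2}

2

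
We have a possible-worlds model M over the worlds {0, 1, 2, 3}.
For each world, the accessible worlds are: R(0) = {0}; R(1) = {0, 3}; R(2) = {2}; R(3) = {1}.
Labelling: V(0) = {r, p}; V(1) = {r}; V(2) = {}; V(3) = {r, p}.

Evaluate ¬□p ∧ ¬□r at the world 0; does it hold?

No

At 0: ¬□p is false, ¬□r is false, so ¬□p ∧ ¬□r is false.
  At 0: □p is true, so ¬□p is false.
    At 0: □p requires p at every successor {0}.
      At 0: p is true.
    So □p is true at 0.
  At 0: □r is true, so ¬□r is false.
    At 0: □r requires r at every successor {0}.
      At 0: r is true.
    So □r is true at 0.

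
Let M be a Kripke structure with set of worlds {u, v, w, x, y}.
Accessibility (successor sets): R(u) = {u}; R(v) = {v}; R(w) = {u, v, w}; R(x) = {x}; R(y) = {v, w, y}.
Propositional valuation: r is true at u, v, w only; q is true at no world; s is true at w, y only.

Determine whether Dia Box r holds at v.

Yes

Recall that Box ψ holds at a world iff ψ holds at every accessible world, and Dia ψ holds iff ψ holds at some accessible world.
At v: Dia Box r requires Box r at some successor in {v}.
  Box r holds at v, so Dia Box r is true at v.
    At v: Box r requires r at every successor {v}.
      At v: r is true.
    So Box r is true at v.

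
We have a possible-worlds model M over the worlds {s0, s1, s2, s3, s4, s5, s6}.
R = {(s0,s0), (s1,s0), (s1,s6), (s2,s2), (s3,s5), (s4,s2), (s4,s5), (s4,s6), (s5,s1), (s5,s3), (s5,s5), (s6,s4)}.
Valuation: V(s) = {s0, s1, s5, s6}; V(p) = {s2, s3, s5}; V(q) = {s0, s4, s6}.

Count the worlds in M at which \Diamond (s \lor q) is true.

Recall that \Diamond ψ holds at a world iff ψ holds at some accessible world.
Let φ = \Diamond (s \lor q). Evaluate φ at each world:
  s0 (successors {s0}): φ is true.
  s1 (successors {s0, s6}): φ is true.
  s2 (successors {s2}): φ is false.
  s3 (successors {s5}): φ is true.
  s4 (successors {s2, s5, s6}): φ is true.
  s5 (successors {s1, s3, s5}): φ is true.
  s6 (successors {s4}): φ is true.
For instance, at s0:
  At s0: \Diamond (s \lor q) requires s \lor q at some successor in {s0}.
    s \lor q holds at s0, so \Diamond (s \lor q) is true at s0.
Satisfying worlds: {s0, s1, s3, s4, s5, s6}

6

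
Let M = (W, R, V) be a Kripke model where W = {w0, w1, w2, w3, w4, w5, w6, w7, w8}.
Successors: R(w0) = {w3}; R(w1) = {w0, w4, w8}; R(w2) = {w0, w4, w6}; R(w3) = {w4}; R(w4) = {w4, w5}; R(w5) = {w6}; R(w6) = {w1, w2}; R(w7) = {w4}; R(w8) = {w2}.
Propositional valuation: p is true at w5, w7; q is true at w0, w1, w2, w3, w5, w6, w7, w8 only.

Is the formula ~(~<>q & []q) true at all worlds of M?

Let φ = ~(~<>q & []q). Evaluate φ at each world:
  w0 (successors {w3}): φ is true.
  w1 (successors {w0, w4, w8}): φ is true.
  w2 (successors {w0, w4, w6}): φ is true.
  w3 (successors {w4}): φ is true.
  w4 (successors {w4, w5}): φ is true.
  w5 (successors {w6}): φ is true.
  w6 (successors {w1, w2}): φ is true.
  w7 (successors {w4}): φ is true.
  w8 (successors {w2}): φ is true.
For instance, at w1:
  At w1: ~<>q & []q is false, so ~(~<>q & []q) is true.
    At w1: ~<>q is false, []q is false, so ~<>q & []q is false.
      At w1: <>q is true, so ~<>q is false.
      At w1: []q requires q at every successor {w0, w4, w8}.
        q fails at w4, so []q is false at w1.

Yes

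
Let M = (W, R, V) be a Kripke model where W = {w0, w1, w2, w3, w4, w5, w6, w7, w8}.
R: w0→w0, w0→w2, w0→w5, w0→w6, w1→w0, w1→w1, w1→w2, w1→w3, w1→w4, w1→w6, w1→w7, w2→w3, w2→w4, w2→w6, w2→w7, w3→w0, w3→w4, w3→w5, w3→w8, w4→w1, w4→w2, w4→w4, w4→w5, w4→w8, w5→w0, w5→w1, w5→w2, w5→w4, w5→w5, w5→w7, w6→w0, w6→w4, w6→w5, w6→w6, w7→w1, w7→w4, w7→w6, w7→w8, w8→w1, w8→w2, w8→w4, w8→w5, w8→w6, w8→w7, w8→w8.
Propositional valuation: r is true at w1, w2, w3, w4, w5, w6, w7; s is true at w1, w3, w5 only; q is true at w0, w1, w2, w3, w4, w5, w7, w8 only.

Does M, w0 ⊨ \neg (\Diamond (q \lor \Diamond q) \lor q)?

Recall that \Diamond ψ holds at a world iff ψ holds at some accessible world.
At w0: \Diamond (q \lor \Diamond q) \lor q is true, so \neg (\Diamond (q \lor \Diamond q) \lor q) is false.
  At w0: \Diamond (q \lor \Diamond q) is true, q is true, so \Diamond (q \lor \Diamond q) \lor q is true.
    At w0: \Diamond (q \lor \Diamond q) requires q \lor \Diamond q at some successor in {w0, w2, w5, w6}.
      q \lor \Diamond q holds at w0, so \Diamond (q \lor \Diamond q) is true at w0.

No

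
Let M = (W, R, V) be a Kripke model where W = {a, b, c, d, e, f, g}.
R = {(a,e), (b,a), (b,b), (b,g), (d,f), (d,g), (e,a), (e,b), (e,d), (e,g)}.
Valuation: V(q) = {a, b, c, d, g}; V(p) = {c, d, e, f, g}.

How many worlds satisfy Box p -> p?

Let φ = Box p -> p. Evaluate φ at each world:
  a (successors {e}): φ is false.
  b (successors {a, b, g}): φ is true.
  c (successors ∅): φ is true.
  d (successors {f, g}): φ is true.
  e (successors {a, b, d, g}): φ is true.
  f (successors ∅): φ is true.
  g (successors ∅): φ is true.
For instance, at a:
  At a: Box p is true, p is false, so Box p -> p is false.
    At a: Box p requires p at every successor {e}.
      At e: p is true.
    So Box p is true at a.
Satisfying worlds: {b, c, d, e, f, g}

6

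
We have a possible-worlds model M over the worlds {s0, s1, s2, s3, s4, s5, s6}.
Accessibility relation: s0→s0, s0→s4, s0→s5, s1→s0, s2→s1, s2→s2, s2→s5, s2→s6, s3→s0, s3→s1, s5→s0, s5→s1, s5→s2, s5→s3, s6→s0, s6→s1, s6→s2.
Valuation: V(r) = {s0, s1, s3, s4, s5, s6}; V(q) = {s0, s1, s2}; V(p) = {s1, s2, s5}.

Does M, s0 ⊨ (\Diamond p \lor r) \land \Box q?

No

Recall that \Box ψ holds at a world iff ψ holds at every accessible world, and \Diamond ψ holds iff ψ holds at some accessible world.
At s0: \Diamond p \lor r is true, \Box q is false, so (\Diamond p \lor r) \land \Box q is false.
  At s0: \Diamond p is true, r is true, so \Diamond p \lor r is true.
    At s0: \Diamond p requires p at some successor in {s0, s4, s5}.
      p holds at s5, so \Diamond p is true at s0.
  At s0: \Box q requires q at every successor {s0, s4, s5}.
    q fails at s4, so \Box q is false at s0.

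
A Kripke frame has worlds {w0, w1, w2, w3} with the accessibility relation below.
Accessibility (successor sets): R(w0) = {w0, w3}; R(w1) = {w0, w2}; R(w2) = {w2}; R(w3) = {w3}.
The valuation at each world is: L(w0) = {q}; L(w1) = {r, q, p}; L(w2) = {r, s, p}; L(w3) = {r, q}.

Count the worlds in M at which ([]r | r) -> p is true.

3

Recall that []ψ holds at a world iff ψ holds at every accessible world, and <>ψ holds iff ψ holds at some accessible world.
Let φ = ([]r | r) -> p. Evaluate φ at each world:
  w0 (successors {w0, w3}): φ is true.
  w1 (successors {w0, w2}): φ is true.
  w2 (successors {w2}): φ is true.
  w3 (successors {w3}): φ is false.
For instance, at w1:
  At w1: []r | r is true, p is true, so ([]r | r) -> p is true.
    At w1: []r is false, r is true, so []r | r is true.
      At w1: []r requires r at every successor {w0, w2}.
        r fails at w0, so []r is false at w1.
Satisfying worlds: {w0, w1, w2}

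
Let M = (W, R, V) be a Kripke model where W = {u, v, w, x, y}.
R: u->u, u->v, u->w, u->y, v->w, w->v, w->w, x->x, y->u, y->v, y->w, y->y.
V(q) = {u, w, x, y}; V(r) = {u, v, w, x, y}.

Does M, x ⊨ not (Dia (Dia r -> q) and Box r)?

At x: Dia (Dia r -> q) and Box r is true, so not (Dia (Dia r -> q) and Box r) is false.
  At x: Dia (Dia r -> q) is true, Box r is true, so Dia (Dia r -> q) and Box r is true.
    At x: Dia (Dia r -> q) requires Dia r -> q at some successor in {x}.
      Dia r -> q holds at x, so Dia (Dia r -> q) is true at x.
    At x: Box r requires r at every successor {x}.
      At x: r is true.
    So Box r is true at x.

No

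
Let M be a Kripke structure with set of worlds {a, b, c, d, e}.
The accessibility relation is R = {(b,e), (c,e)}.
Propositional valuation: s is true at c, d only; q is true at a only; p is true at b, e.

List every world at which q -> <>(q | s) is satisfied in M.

b, c, d, e

Recall that <>ψ holds at a world iff ψ holds at some accessible world.
Let φ = q -> <>(q | s). Evaluate φ at each world:
  a (successors ∅): φ is false.
  b (successors {e}): φ is true.
  c (successors {e}): φ is true.
  d (successors ∅): φ is true.
  e (successors ∅): φ is true.
For instance, at c:
  At c: q is false, <>(q | s) is false, so q -> <>(q | s) is true.
    At c: <>(q | s) requires q | s at some successor in {e}.
      At e: q | s is false.
    So <>(q | s) is false at c.
Satisfying worlds: {b, c, d, e}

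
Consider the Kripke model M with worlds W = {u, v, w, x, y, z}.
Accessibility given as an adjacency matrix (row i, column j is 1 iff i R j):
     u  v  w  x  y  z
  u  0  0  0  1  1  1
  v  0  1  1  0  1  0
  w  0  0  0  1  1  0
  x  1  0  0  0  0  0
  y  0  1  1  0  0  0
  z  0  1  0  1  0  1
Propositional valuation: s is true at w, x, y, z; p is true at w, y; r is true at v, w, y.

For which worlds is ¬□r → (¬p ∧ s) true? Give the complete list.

Let φ = ¬□r → (¬p ∧ s). Evaluate φ at each world:
  u (successors {x, y, z}): φ is false.
  v (successors {v, w, y}): φ is true.
  w (successors {x, y}): φ is false.
  x (successors {u}): φ is true.
  y (successors {v, w}): φ is true.
  z (successors {v, x, z}): φ is true.
For instance, at z:
  At z: ¬□r is true, ¬p ∧ s is true, so ¬□r → (¬p ∧ s) is true.
    At z: □r is false, so ¬□r is true.
      At z: □r requires r at every successor {v, x, z}.
        r fails at x, so □r is false at z.
Satisfying worlds: {v, x, y, z}

v, x, y, z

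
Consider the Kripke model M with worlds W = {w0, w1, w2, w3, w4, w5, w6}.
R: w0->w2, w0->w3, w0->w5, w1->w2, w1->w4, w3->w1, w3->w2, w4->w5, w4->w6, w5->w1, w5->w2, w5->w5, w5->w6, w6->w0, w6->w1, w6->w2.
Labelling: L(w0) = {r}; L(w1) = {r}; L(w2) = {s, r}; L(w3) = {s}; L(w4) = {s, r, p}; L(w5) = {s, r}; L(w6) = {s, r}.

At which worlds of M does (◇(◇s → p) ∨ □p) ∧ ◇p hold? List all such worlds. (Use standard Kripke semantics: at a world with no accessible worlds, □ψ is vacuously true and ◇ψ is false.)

Let φ = (◇(◇s → p) ∨ □p) ∧ ◇p. Evaluate φ at each world:
  w0 (successors {w2, w3, w5}): φ is false.
  w1 (successors {w2, w4}): φ is true.
  w2 (successors ∅): φ is false.
  w3 (successors {w1, w2}): φ is false.
  w4 (successors {w5, w6}): φ is false.
  w5 (successors {w1, w2, w5, w6}): φ is false.
  w6 (successors {w0, w1, w2}): φ is false.
For instance, at w5:
  At w5: ◇(◇s → p) ∨ □p is true, ◇p is false, so (◇(◇s → p) ∨ □p) ∧ ◇p is false.
    At w5: ◇(◇s → p) is true, □p is false, so ◇(◇s → p) ∨ □p is true.
      At w5: ◇(◇s → p) requires ◇s → p at some successor in {w1, w2, w5, w6}.
        ◇s → p holds at w2, so ◇(◇s → p) is true at w5.
      At w5: □p requires p at every successor {w1, w2, w5, w6}.
        p fails at w1, so □p is false at w5.
    At w5: ◇p requires p at some successor in {w1, w2, w5, w6}.
      At w1: p is false.
      At w2: p is false.
      At w5: p is false.
      At w6: p is false.
    So ◇p is false at w5.
Satisfying worlds: {w1}

w1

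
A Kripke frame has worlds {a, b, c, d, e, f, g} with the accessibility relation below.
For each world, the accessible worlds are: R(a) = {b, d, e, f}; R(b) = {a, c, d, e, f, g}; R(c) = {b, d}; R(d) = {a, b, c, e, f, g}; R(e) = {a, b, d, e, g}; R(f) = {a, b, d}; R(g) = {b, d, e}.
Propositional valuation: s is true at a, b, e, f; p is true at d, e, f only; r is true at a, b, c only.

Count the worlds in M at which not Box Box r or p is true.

Recall that Box ψ holds at a world iff ψ holds at every accessible world, and Dia ψ holds iff ψ holds at some accessible world.
Let φ = not Box Box r or p. Evaluate φ at each world:
  a (successors {b, d, e, f}): φ is true.
  b (successors {a, c, d, e, f, g}): φ is true.
  c (successors {b, d}): φ is true.
  d (successors {a, b, c, e, f, g}): φ is true.
  e (successors {a, b, d, e, g}): φ is true.
  f (successors {a, b, d}): φ is true.
  g (successors {b, d, e}): φ is true.
For instance, at a:
  At a: not Box Box r is true, p is false, so not Box Box r or p is true.
    At a: Box Box r is false, so not Box Box r is true.
      At a: Box Box r requires Box r at every successor {b, d, e, f}.
        Box r fails at b, so Box Box r is false at a.
Satisfying worlds: {a, b, c, d, e, f, g}

7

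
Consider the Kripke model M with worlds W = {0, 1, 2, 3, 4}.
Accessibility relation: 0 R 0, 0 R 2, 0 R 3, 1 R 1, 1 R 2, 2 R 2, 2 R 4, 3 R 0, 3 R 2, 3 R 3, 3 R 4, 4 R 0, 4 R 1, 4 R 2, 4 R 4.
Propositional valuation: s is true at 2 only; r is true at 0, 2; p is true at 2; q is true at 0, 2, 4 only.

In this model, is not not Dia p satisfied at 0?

Yes

Recall that Dia ψ holds at a world iff ψ holds at some accessible world.
At 0: not Dia p is false, so not not Dia p is true.
  At 0: Dia p is true, so not Dia p is false.
    At 0: Dia p requires p at some successor in {0, 2, 3}.
      p holds at 2, so Dia p is true at 0.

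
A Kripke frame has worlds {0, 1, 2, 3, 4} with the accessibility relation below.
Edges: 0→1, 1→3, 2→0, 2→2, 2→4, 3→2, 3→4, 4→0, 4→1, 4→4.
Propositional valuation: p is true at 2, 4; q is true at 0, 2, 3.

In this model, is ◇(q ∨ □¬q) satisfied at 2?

Yes

Recall that □ψ holds at a world iff ψ holds at every accessible world, and ◇ψ holds iff ψ holds at some accessible world.
At 2: ◇(q ∨ □¬q) requires q ∨ □¬q at some successor in {0, 2, 4}.
  q ∨ □¬q holds at 0, so ◇(q ∨ □¬q) is true at 2.
    At 0: q is true, □¬q is true, so q ∨ □¬q is true.
      At 0: □¬q requires ¬q at every successor {1}.
        At 1: ¬q is true.
      So □¬q is true at 0.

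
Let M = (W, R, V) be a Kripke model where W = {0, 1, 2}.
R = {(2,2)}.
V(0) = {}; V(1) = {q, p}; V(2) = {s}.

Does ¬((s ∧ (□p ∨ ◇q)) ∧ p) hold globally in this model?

Yes

Recall that □ψ holds at a world iff ψ holds at every accessible world, and ◇ψ holds iff ψ holds at some accessible world.
Let φ = ¬((s ∧ (□p ∨ ◇q)) ∧ p). Evaluate φ at each world:
  0 (successors ∅): φ is true.
  1 (successors ∅): φ is true.
  2 (successors {2}): φ is true.
For instance, at 2:
  At 2: (s ∧ (□p ∨ ◇q)) ∧ p is false, so ¬((s ∧ (□p ∨ ◇q)) ∧ p) is true.
    At 2: s ∧ (□p ∨ ◇q) is false, p is false, so (s ∧ (□p ∨ ◇q)) ∧ p is false.
      At 2: s is true, □p ∨ ◇q is false, so s ∧ (□p ∨ ◇q) is false.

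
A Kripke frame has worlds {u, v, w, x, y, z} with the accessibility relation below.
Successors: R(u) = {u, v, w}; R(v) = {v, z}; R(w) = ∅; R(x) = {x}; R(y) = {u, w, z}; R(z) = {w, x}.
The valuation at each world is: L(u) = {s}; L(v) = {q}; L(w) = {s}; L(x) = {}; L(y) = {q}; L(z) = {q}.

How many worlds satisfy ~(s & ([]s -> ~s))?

5

Let φ = ~(s & ([]s -> ~s)). Evaluate φ at each world:
  u (successors {u, v, w}): φ is false.
  v (successors {v, z}): φ is true.
  w (successors ∅): φ is true.
  x (successors {x}): φ is true.
  y (successors {u, w, z}): φ is true.
  z (successors {w, x}): φ is true.
For instance, at y:
  At y: s & ([]s -> ~s) is false, so ~(s & ([]s -> ~s)) is true.
    At y: s is false, []s -> ~s is true, so s & ([]s -> ~s) is false.
      At y: []s is false, ~s is true, so []s -> ~s is true.
Satisfying worlds: {v, w, x, y, z}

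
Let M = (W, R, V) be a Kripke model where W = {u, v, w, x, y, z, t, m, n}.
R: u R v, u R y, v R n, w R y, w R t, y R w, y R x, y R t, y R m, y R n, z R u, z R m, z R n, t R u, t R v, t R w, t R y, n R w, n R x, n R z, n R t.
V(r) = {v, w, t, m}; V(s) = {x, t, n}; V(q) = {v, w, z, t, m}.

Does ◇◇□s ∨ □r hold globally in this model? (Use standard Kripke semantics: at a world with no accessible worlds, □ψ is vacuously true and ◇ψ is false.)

Yes

Let φ = ◇◇□s ∨ □r. Evaluate φ at each world:
  u (successors {v, y}): φ is true.
  v (successors {n}): φ is true.
  w (successors {y, t}): φ is true.
  x (successors ∅): φ is true.
  y (successors {w, x, t, m, n}): φ is true.
  z (successors {u, m, n}): φ is true.
  t (successors {u, v, w, y}): φ is true.
  m (successors ∅): φ is true.
  n (successors {w, x, z, t}): φ is true.
For instance, at t:
  At t: ◇◇□s is true, □r is false, so ◇◇□s ∨ □r is true.
    At t: ◇◇□s requires ◇□s at some successor in {u, v, w, y}.
      ◇□s holds at u, so ◇◇□s is true at t.
    At t: □r requires r at every successor {u, v, w, y}.
      r fails at u, so □r is false at t.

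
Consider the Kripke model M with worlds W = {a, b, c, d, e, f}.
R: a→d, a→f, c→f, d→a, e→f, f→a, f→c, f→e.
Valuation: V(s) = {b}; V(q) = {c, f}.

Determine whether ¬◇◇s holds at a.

At a: ◇◇s is false, so ¬◇◇s is true.
  At a: ◇◇s requires ◇s at some successor in {d, f}.
    At d: ◇s is false.
    At f: ◇s is false.
  So ◇◇s is false at a.

Yes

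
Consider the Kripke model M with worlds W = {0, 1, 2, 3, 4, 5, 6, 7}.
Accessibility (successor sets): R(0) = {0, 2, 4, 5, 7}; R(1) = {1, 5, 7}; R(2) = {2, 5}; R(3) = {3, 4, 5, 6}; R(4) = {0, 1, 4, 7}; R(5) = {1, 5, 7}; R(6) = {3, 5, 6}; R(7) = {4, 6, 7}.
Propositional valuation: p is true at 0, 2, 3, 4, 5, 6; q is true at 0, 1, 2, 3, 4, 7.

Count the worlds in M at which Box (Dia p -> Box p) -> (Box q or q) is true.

Recall that Box ψ holds at a world iff ψ holds at every accessible world, and Dia ψ holds iff ψ holds at some accessible world.
Let φ = Box (Dia p -> Box p) -> (Box q or q). Evaluate φ at each world:
  0 (successors {0, 2, 4, 5, 7}): φ is true.
  1 (successors {1, 5, 7}): φ is true.
  2 (successors {2, 5}): φ is true.
  3 (successors {3, 4, 5, 6}): φ is true.
  4 (successors {0, 1, 4, 7}): φ is true.
  5 (successors {1, 5, 7}): φ is true.
  6 (successors {3, 5, 6}): φ is true.
  7 (successors {4, 6, 7}): φ is true.
For instance, at 2:
  At 2: Box (Dia p -> Box p) is false, Box q or q is true, so Box (Dia p -> Box p) -> (Box q or q) is true.
    At 2: Box (Dia p -> Box p) requires Dia p -> Box p at every successor {2, 5}.
      Dia p -> Box p fails at 5, so Box (Dia p -> Box p) is false at 2.
    At 2: Box q is false, q is true, so Box q or q is true.
      At 2: Box q requires q at every successor {2, 5}.
        q fails at 5, so Box q is false at 2.
Satisfying worlds: {0, 1, 2, 3, 4, 5, 6, 7}

8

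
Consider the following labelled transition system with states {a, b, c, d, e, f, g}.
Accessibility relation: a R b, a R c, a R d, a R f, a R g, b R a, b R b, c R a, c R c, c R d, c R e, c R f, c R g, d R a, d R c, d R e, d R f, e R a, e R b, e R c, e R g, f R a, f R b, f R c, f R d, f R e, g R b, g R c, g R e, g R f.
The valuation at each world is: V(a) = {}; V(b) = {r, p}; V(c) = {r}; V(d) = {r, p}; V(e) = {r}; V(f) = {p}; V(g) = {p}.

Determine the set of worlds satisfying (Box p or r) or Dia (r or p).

a, b, c, d, e, f, g

Recall that Box ψ holds at a world iff ψ holds at every accessible world, and Dia ψ holds iff ψ holds at some accessible world.
Let φ = (Box p or r) or Dia (r or p). Evaluate φ at each world:
  a (successors {b, c, d, f, g}): φ is true.
  b (successors {a, b}): φ is true.
  c (successors {a, c, d, e, f, g}): φ is true.
  d (successors {a, c, e, f}): φ is true.
  e (successors {a, b, c, g}): φ is true.
  f (successors {a, b, c, d, e}): φ is true.
  g (successors {b, c, e, f}): φ is true.
For instance, at g:
  At g: Box p or r is false, Dia (r or p) is true, so (Box p or r) or Dia (r or p) is true.
    At g: Box p is false, r is false, so Box p or r is false.
      At g: Box p requires p at every successor {b, c, e, f}.
        p fails at c, so Box p is false at g.
    At g: Dia (r or p) requires r or p at some successor in {b, c, e, f}.
      r or p holds at b, so Dia (r or p) is true at g.
Satisfying worlds: {a, b, c, d, e, f, g}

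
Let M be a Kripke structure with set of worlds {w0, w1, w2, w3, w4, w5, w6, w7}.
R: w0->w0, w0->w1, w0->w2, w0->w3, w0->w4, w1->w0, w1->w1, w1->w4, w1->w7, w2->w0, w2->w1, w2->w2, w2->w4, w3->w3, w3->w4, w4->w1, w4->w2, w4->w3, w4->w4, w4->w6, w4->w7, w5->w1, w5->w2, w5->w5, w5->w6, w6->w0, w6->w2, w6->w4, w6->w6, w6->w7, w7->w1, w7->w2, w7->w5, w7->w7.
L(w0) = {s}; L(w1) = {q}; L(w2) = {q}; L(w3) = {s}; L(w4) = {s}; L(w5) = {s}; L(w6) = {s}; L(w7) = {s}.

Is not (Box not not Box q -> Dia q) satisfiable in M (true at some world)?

No

Let φ = not (Box not not Box q -> Dia q). Evaluate φ at each world:
  w0 (successors {w0, w1, w2, w3, w4}): φ is false.
  w1 (successors {w0, w1, w4, w7}): φ is false.
  w2 (successors {w0, w1, w2, w4}): φ is false.
  w3 (successors {w3, w4}): φ is false.
  w4 (successors {w1, w2, w3, w4, w6, w7}): φ is false.
  w5 (successors {w1, w2, w5, w6}): φ is false.
  w6 (successors {w0, w2, w4, w6, w7}): φ is false.
  w7 (successors {w1, w2, w5, w7}): φ is false.
For instance, at w3:
  At w3: Box not not Box q -> Dia q is true, so not (Box not not Box q -> Dia q) is false.
    At w3: Box not not Box q is false, Dia q is false, so Box not not Box q -> Dia q is true.
      At w3: Box not not Box q requires not not Box q at every successor {w3, w4}.
        not not Box q fails at w3, so Box not not Box q is false at w3.
      At w3: Dia q requires q at some successor in {w3, w4}.
        At w3: q is false.
        At w4: q is false.
      So Dia q is false at w3.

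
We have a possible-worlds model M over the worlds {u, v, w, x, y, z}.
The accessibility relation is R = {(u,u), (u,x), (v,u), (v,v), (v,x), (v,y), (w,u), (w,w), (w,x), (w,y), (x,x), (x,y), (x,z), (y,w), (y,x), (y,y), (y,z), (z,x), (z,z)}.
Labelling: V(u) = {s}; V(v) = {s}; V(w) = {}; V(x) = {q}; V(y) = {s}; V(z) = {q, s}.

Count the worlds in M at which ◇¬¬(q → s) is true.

6

Let φ = ◇¬¬(q → s). Evaluate φ at each world:
  u (successors {u, x}): φ is true.
  v (successors {u, v, x, y}): φ is true.
  w (successors {u, w, x, y}): φ is true.
  x (successors {x, y, z}): φ is true.
  y (successors {w, x, y, z}): φ is true.
  z (successors {x, z}): φ is true.
For instance, at z:
  At z: ◇¬¬(q → s) requires ¬¬(q → s) at some successor in {x, z}.
    ¬¬(q → s) holds at z, so ◇¬¬(q → s) is true at z.
Satisfying worlds: {u, v, w, x, y, z}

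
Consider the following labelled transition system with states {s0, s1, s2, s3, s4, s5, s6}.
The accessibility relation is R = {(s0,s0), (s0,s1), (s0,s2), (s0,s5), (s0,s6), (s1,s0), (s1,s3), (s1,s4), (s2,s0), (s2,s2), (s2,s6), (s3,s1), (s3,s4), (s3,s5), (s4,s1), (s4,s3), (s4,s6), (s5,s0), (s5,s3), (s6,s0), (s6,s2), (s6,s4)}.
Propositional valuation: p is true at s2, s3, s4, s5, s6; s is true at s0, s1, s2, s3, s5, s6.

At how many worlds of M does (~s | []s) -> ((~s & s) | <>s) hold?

7

Let φ = (~s | []s) -> ((~s & s) | <>s). Evaluate φ at each world:
  s0 (successors {s0, s1, s2, s5, s6}): φ is true.
  s1 (successors {s0, s3, s4}): φ is true.
  s2 (successors {s0, s2, s6}): φ is true.
  s3 (successors {s1, s4, s5}): φ is true.
  s4 (successors {s1, s3, s6}): φ is true.
  s5 (successors {s0, s3}): φ is true.
  s6 (successors {s0, s2, s4}): φ is true.
For instance, at s1:
  At s1: ~s | []s is false, (~s & s) | <>s is true, so (~s | []s) -> ((~s & s) | <>s) is true.
    At s1: ~s is false, []s is false, so ~s | []s is false.
      At s1: []s requires s at every successor {s0, s3, s4}.
        s fails at s4, so []s is false at s1.
    At s1: ~s & s is false, <>s is true, so (~s & s) | <>s is true.
      At s1: <>s requires s at some successor in {s0, s3, s4}.
        s holds at s0, so <>s is true at s1.
Satisfying worlds: {s0, s1, s2, s3, s4, s5, s6}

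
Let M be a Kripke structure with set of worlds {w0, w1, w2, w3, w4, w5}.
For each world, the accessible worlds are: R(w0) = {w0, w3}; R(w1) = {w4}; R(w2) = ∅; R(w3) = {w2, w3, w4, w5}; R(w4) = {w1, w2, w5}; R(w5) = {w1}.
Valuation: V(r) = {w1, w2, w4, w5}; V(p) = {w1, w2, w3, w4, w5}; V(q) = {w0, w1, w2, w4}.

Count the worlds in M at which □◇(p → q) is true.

4

Recall that □ψ holds at a world iff ψ holds at every accessible world, and ◇ψ holds iff ψ holds at some accessible world.
Let φ = □◇(p → q). Evaluate φ at each world:
  w0 (successors {w0, w3}): φ is true.
  w1 (successors {w4}): φ is true.
  w2 (successors ∅): φ is true.
  w3 (successors {w2, w3, w4, w5}): φ is false.
  w4 (successors {w1, w2, w5}): φ is false.
  w5 (successors {w1}): φ is true.
For instance, at w1:
  At w1: □◇(p → q) requires ◇(p → q) at every successor {w4}.
      At w4: ◇(p → q) requires p → q at some successor in {w1, w2, w5}.
        p → q holds at w1, so ◇(p → q) is true at w4.
  So □◇(p → q) is true at w1.
Satisfying worlds: {w0, w1, w2, w5}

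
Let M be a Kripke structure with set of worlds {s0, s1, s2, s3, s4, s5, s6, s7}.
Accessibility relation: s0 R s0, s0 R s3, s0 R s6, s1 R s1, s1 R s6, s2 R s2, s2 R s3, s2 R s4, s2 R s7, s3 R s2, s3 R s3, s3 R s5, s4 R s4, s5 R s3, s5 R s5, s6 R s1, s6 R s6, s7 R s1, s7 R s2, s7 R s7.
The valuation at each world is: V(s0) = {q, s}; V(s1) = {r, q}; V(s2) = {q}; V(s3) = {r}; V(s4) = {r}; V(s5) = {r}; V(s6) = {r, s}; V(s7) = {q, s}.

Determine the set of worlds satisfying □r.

Let φ = □r. Evaluate φ at each world:
  s0 (successors {s0, s3, s6}): φ is false.
  s1 (successors {s1, s6}): φ is true.
  s2 (successors {s2, s3, s4, s7}): φ is false.
  s3 (successors {s2, s3, s5}): φ is false.
  s4 (successors {s4}): φ is true.
  s5 (successors {s3, s5}): φ is true.
  s6 (successors {s1, s6}): φ is true.
  s7 (successors {s1, s2, s7}): φ is false.
For instance, at s2:
  At s2: □r requires r at every successor {s2, s3, s4, s7}.
    r fails at s2, so □r is false at s2.
Satisfying worlds: {s1, s4, s5, s6}

s1, s4, s5, s6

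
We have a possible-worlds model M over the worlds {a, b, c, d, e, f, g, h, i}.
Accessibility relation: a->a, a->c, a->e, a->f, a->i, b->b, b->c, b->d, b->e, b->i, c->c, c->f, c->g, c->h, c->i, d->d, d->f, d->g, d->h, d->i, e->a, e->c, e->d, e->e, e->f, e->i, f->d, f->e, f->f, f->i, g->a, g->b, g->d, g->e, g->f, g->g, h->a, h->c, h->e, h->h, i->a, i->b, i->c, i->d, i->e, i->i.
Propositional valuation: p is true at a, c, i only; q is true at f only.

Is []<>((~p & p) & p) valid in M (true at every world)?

No

Let φ = []<>((~p & p) & p). Evaluate φ at each world:
  a (successors {a, c, e, f, i}): φ is false.
  b (successors {b, c, d, e, i}): φ is false.
  c (successors {c, f, g, h, i}): φ is false.
  d (successors {d, f, g, h, i}): φ is false.
  e (successors {a, c, d, e, f, i}): φ is false.
  f (successors {d, e, f, i}): φ is false.
  g (successors {a, b, d, e, f, g}): φ is false.
  h (successors {a, c, e, h}): φ is false.
  i (successors {a, b, c, d, e, i}): φ is false.
Detail at a (counterexample):
  At a: []<>((~p & p) & p) requires <>((~p & p) & p) at every successor {a, c, e, f, i}.
    <>((~p & p) & p) fails at a, so []<>((~p & p) & p) is false at a.
      At a: <>((~p & p) & p) requires (~p & p) & p at some successor in {a, c, e, f, i}.
        At a: (~p & p) & p is false.
        At c: (~p & p) & p is false.
        At e: (~p & p) & p is false.
        At f: (~p & p) & p is false.
        At i: (~p & p) & p is false.
      So <>((~p & p) & p) is false at a.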